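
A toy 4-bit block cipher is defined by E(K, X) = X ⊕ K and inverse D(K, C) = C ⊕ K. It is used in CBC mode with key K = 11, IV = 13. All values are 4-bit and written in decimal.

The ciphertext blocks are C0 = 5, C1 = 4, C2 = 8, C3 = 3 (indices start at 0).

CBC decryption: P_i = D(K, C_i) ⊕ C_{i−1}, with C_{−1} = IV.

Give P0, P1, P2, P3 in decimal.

P0 = 3, P1 = 10, P2 = 7, P3 = 0

P0: D(K, 5) = 14; 14 ⊕ 13 = 3.
P1: D(K, 4) = 15; 15 ⊕ 5 = 10.
P2: D(K, 8) = 3; 3 ⊕ 4 = 7.
P3: D(K, 3) = 8; 8 ⊕ 8 = 0.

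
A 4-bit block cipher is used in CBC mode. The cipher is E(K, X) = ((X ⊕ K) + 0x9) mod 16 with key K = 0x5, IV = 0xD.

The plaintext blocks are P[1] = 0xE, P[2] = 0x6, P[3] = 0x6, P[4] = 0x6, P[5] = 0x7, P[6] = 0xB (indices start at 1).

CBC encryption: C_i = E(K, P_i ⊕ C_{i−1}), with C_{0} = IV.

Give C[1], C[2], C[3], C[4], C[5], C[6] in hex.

C[1]: P[1] ⊕ 0xD = 0x3; E(K, 0x3) = 0xF.
C[2]: P[2] ⊕ 0xF = 0x9; E(K, 0x9) = 0x5.
C[3]: P[3] ⊕ 0x5 = 0x3; E(K, 0x3) = 0xF.
C[4]: P[4] ⊕ 0xF = 0x9; E(K, 0x9) = 0x5.
C[5]: P[5] ⊕ 0x5 = 0x2; E(K, 0x2) = 0x0.
C[6]: P[6] ⊕ 0x0 = 0xB; E(K, 0xB) = 0x7.

C[1] = 0xF, C[2] = 0x5, C[3] = 0xF, C[4] = 0x5, C[5] = 0x0, C[6] = 0x7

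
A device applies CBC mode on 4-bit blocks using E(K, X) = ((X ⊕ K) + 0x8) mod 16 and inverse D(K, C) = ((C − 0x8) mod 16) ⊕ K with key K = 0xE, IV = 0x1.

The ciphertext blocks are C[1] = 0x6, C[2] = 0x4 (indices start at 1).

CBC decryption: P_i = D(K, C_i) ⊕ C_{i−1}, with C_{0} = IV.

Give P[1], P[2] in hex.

P[1] = 0x1, P[2] = 0x4

P[1]: D(K, 0x6) = 0x0; 0x0 ⊕ 0x1 = 0x1.
P[2]: D(K, 0x4) = 0x2; 0x2 ⊕ 0x6 = 0x4.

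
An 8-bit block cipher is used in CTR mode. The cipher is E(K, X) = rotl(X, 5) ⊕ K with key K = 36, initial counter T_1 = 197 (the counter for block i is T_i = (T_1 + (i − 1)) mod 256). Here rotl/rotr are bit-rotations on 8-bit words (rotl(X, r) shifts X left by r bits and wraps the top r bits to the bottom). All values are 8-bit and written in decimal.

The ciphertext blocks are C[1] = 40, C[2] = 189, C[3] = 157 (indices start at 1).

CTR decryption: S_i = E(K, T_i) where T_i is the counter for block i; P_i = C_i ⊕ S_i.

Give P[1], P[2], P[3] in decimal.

P[1]: T = 197, S = E(K, T) = 156; 40 ⊕ 156 = 180.
P[2]: T = 198, S = E(K, T) = 252; 189 ⊕ 252 = 65.
P[3]: T = 199, S = E(K, T) = 220; 157 ⊕ 220 = 65.

P[1] = 180, P[2] = 65, P[3] = 65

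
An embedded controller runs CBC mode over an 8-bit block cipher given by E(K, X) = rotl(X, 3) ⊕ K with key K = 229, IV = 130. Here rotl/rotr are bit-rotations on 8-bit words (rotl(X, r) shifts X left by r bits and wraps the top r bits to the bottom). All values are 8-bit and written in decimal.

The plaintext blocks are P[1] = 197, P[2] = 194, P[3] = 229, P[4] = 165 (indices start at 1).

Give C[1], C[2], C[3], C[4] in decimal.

CBC encryption: C_i = E(K, P_i ⊕ C_{i−1}), with C_{0} = IV.
C[1]: P[1] ⊕ 130 = 71; E(K, 71) = 223.
C[2]: P[2] ⊕ 223 = 29; E(K, 29) = 13.
C[3]: P[3] ⊕ 13 = 232; E(K, 232) = 162.
C[4]: P[4] ⊕ 162 = 7; E(K, 7) = 221.

C[1] = 223, C[2] = 13, C[3] = 162, C[4] = 221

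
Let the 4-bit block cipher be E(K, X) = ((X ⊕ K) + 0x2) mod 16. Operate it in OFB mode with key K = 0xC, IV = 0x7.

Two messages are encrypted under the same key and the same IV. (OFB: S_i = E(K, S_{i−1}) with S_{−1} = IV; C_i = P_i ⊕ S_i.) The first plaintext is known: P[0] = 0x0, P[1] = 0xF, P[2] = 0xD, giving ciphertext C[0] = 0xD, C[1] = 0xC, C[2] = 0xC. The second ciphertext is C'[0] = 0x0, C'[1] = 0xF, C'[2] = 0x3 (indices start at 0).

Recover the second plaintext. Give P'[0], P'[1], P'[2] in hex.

P'[0] = 0xD, P'[1] = 0xC, P'[2] = 0x2

In OFB with a reused IV, both messages share the same keystream S_i, so C_i ⊕ C'_i = P_i ⊕ P'_i and thus P'_i = P_i ⊕ C_i ⊕ C'_i.
P'[0]: 0x0 ⊕ 0xD ⊕ 0x0 = 0xD.
P'[1]: 0xF ⊕ 0xC ⊕ 0xF = 0xC.
P'[2]: 0xD ⊕ 0xC ⊕ 0x3 = 0x2.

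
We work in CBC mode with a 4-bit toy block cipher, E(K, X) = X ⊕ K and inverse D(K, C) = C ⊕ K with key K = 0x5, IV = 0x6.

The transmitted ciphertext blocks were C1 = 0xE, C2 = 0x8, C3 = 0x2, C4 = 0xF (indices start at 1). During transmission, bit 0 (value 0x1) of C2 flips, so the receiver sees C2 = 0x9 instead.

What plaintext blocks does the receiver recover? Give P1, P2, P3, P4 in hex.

CBC decryption: P_i = D(K, C_i) ⊕ C_{i−1}, with C_{0} = IV.
Only C2 changed, to 0x9. In CBC, a change in C_i garbles P_i and flips the same bit in P_{i+1}. Decrypting the received ciphertext:
P1: D(K, 0xE) = 0xB; 0xB ⊕ 0x6 = 0xD.
P2: D(K, 0x9) = 0xC; 0xC ⊕ 0xE = 0x2.
P3: D(K, 0x2) = 0x7; 0x7 ⊕ 0x9 = 0xE.
P4: D(K, 0xF) = 0xA; 0xA ⊕ 0x2 = 0x8.
Blocks that differ from the original plaintext: P2, P3.

P1 = 0xD, P2 = 0x2, P3 = 0xE, P4 = 0x8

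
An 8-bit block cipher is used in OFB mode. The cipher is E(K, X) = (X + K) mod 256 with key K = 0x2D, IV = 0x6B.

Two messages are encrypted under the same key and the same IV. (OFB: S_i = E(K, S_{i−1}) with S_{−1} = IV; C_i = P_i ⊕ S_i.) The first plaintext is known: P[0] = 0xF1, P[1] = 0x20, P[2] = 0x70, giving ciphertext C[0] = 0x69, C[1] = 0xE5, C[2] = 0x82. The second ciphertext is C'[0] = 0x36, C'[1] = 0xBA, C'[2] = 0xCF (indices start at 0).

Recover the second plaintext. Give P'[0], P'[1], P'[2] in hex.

P'[0] = 0xAE, P'[1] = 0x7F, P'[2] = 0x3D

In OFB with a reused IV, both messages share the same keystream S_i, so C_i ⊕ C'_i = P_i ⊕ P'_i and thus P'_i = P_i ⊕ C_i ⊕ C'_i.
P'[0]: 0xF1 ⊕ 0x69 ⊕ 0x36 = 0xAE.
P'[1]: 0x20 ⊕ 0xE5 ⊕ 0xBA = 0x7F.
P'[2]: 0x70 ⊕ 0x82 ⊕ 0xCF = 0x3D.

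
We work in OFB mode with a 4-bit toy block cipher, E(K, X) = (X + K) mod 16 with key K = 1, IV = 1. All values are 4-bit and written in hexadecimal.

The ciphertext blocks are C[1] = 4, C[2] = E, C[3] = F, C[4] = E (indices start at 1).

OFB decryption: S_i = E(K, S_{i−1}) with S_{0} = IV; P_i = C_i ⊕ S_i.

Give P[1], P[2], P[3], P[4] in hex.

P[1]: S = E(K, 1) = 2; 4 ⊕ 2 = 6.
P[2]: S = E(K, 2) = 3; E ⊕ 3 = D.
P[3]: S = E(K, 3) = 4; F ⊕ 4 = B.
P[4]: S = E(K, 4) = 5; E ⊕ 5 = B.

P[1] = 6, P[2] = D, P[3] = B, P[4] = B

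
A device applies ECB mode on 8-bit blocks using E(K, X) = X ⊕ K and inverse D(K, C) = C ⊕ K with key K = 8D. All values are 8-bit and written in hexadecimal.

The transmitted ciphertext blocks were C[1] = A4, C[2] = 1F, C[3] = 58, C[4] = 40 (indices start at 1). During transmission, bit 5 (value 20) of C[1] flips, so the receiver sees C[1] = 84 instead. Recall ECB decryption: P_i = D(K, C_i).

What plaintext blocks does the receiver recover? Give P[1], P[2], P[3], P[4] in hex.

Only C[1] changed, to 84. In ECB, a change in C_i affects only P_i. Decrypting the received ciphertext:
P[1]: D(K, 84) = 09.
P[2]: D(K, 1F) = 92.
P[3]: D(K, 58) = D5.
P[4]: D(K, 40) = CD.
Blocks that differ from the original plaintext: P[1].

P[1] = 09, P[2] = 92, P[3] = D5, P[4] = CD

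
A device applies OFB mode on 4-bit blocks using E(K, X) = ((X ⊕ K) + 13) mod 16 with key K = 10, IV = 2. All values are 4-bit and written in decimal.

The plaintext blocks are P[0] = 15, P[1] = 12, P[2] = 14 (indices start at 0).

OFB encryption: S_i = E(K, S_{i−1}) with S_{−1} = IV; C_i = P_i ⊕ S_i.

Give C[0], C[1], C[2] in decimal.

C[0]: S = E(K, 2) = 5; 15 ⊕ 5 = 10.
C[1]: S = E(K, 5) = 12; 12 ⊕ 12 = 0.
C[2]: S = E(K, 12) = 3; 14 ⊕ 3 = 13.

C[0] = 10, C[1] = 0, C[2] = 13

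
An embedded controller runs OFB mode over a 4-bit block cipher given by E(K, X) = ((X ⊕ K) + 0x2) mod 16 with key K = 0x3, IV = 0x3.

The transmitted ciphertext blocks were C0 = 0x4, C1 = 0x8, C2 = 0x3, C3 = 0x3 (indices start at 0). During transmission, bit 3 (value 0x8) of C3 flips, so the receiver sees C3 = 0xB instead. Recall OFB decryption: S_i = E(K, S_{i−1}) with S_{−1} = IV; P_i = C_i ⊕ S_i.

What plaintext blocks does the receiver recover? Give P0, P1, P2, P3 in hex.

Only C3 changed, to 0xB. In OFB, a change in C_i flips the same bit in P_i only; the keystream is unaffected. Decrypting the received ciphertext:
P0: S = E(K, 0x3) = 0x2; 0x4 ⊕ 0x2 = 0x6.
P1: S = E(K, 0x2) = 0x3; 0x8 ⊕ 0x3 = 0xB.
P2: S = E(K, 0x3) = 0x2; 0x3 ⊕ 0x2 = 0x1.
P3: S = E(K, 0x2) = 0x3; 0xB ⊕ 0x3 = 0x8.
Blocks that differ from the original plaintext: P3.

P0 = 0x6, P1 = 0xB, P2 = 0x1, P3 = 0x8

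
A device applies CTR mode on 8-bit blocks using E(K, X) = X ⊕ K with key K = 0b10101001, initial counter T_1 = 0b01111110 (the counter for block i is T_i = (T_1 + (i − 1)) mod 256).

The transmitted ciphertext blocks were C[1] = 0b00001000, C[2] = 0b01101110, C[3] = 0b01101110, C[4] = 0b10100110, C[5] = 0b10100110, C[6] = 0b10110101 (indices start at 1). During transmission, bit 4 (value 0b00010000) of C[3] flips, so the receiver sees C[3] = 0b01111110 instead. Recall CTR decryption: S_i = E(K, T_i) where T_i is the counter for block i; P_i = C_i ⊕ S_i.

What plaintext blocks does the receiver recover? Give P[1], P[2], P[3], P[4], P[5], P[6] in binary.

Only C[3] changed, to 0b01111110. In CTR, a change in C_i flips the same bit in P_i only; the keystream is unaffected. Decrypting the received ciphertext:
P[1]: T = 0b01111110, S = E(K, T) = 0b11010111; 0b00001000 ⊕ 0b11010111 = 0b11011111.
P[2]: T = 0b01111111, S = E(K, T) = 0b11010110; 0b01101110 ⊕ 0b11010110 = 0b10111000.
P[3]: T = 0b10000000, S = E(K, T) = 0b00101001; 0b01111110 ⊕ 0b00101001 = 0b01010111.
P[4]: T = 0b10000001, S = E(K, T) = 0b00101000; 0b10100110 ⊕ 0b00101000 = 0b10001110.
P[5]: T = 0b10000010, S = E(K, T) = 0b00101011; 0b10100110 ⊕ 0b00101011 = 0b10001101.
P[6]: T = 0b10000011, S = E(K, T) = 0b00101010; 0b10110101 ⊕ 0b00101010 = 0b10011111.
Blocks that differ from the original plaintext: P[3].

P[1] = 0b11011111, P[2] = 0b10111000, P[3] = 0b01010111, P[4] = 0b10001110, P[5] = 0b10001101, P[6] = 0b10011111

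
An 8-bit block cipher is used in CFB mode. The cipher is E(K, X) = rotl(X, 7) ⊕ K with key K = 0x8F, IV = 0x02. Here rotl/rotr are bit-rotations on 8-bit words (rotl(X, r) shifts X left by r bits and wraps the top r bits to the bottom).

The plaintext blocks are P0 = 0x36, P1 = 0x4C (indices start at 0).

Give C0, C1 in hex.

CFB encryption: C_i = P_i ⊕ E(K, C_{i−1}), with C_{−1} = IV.
C0: E(K, 0x02) = 0x8E; 0x36 ⊕ 0x8E = 0xB8.
C1: E(K, 0xB8) = 0xD3; 0x4C ⊕ 0xD3 = 0x9F.

C0 = 0xB8, C1 = 0x9F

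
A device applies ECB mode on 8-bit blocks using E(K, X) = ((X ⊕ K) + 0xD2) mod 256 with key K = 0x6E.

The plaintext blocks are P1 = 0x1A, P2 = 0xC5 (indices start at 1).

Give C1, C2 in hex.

C1 = 0x46, C2 = 0x7D

ECB encryption: C_i = E(K, P_i).
C1: E(K, 0x1A) = 0x46.
C2: E(K, 0xC5) = 0x7D.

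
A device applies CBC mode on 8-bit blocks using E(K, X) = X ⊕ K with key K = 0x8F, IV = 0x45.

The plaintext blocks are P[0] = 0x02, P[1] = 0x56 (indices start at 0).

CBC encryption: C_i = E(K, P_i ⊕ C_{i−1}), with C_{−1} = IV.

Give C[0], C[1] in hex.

C[0]: P[0] ⊕ 0x45 = 0x47; E(K, 0x47) = 0xC8.
C[1]: P[1] ⊕ 0xC8 = 0x9E; E(K, 0x9E) = 0x11.

C[0] = 0xC8, C[1] = 0x11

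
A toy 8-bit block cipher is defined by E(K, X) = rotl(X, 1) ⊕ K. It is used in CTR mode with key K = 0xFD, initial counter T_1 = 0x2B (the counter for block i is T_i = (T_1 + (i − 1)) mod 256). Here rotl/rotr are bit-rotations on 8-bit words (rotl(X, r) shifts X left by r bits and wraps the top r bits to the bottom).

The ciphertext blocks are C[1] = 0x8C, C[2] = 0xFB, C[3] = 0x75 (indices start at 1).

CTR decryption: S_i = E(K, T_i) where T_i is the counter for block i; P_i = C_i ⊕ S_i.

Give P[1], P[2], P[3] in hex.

P[1]: T = 0x2B, S = E(K, T) = 0xAB; 0x8C ⊕ 0xAB = 0x27.
P[2]: T = 0x2C, S = E(K, T) = 0xA5; 0xFB ⊕ 0xA5 = 0x5E.
P[3]: T = 0x2D, S = E(K, T) = 0xA7; 0x75 ⊕ 0xA7 = 0xD2.

P[1] = 0x27, P[2] = 0x5E, P[3] = 0xD2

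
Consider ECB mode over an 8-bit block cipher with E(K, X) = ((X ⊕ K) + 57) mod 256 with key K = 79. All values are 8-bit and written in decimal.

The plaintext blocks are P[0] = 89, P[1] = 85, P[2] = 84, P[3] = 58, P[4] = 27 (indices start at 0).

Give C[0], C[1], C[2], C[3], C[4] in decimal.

ECB encryption: C_i = E(K, P_i).
C[0]: E(K, 89) = 79.
C[1]: E(K, 85) = 83.
C[2]: E(K, 84) = 84.
C[3]: E(K, 58) = 174.
C[4]: E(K, 27) = 141.

C[0] = 79, C[1] = 83, C[2] = 84, C[3] = 174, C[4] = 141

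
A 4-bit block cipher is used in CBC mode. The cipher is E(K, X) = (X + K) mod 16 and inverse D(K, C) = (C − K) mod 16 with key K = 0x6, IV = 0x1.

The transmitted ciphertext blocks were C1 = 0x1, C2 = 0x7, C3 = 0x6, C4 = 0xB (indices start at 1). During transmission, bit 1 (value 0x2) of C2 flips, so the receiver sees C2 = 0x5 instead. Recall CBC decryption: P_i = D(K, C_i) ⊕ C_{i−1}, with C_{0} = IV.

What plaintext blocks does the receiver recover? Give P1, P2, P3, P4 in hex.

P1 = 0xA, P2 = 0xE, P3 = 0x5, P4 = 0x3

Only C2 changed, to 0x5. In CBC, a change in C_i garbles P_i and flips the same bit in P_{i+1}. Decrypting the received ciphertext:
P1: D(K, 0x1) = 0xB; 0xB ⊕ 0x1 = 0xA.
P2: D(K, 0x5) = 0xF; 0xF ⊕ 0x1 = 0xE.
P3: D(K, 0x6) = 0x0; 0x0 ⊕ 0x5 = 0x5.
P4: D(K, 0xB) = 0x5; 0x5 ⊕ 0x6 = 0x3.
Blocks that differ from the original plaintext: P2, P3.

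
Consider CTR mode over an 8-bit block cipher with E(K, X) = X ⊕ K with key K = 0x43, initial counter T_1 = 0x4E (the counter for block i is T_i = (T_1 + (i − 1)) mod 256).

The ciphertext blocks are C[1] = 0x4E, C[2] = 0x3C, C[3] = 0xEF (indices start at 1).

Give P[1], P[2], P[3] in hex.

CTR decryption: S_i = E(K, T_i) where T_i is the counter for block i; P_i = C_i ⊕ S_i.
P[1]: T = 0x4E, S = E(K, T) = 0x0D; 0x4E ⊕ 0x0D = 0x43.
P[2]: T = 0x4F, S = E(K, T) = 0x0C; 0x3C ⊕ 0x0C = 0x30.
P[3]: T = 0x50, S = E(K, T) = 0x13; 0xEF ⊕ 0x13 = 0xFC.

P[1] = 0x43, P[2] = 0x30, P[3] = 0xFC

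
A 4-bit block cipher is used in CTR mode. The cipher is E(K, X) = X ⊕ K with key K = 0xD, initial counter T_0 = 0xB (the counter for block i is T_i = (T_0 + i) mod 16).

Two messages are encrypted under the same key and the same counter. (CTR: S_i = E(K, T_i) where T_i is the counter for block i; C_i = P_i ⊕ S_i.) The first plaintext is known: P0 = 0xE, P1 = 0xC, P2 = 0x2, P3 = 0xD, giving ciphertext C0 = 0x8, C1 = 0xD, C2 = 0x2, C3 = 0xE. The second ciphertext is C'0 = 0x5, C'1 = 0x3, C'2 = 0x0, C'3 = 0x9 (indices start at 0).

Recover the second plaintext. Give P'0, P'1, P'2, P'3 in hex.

In CTR with a reused counter, both messages share the same keystream S_i, so C_i ⊕ C'_i = P_i ⊕ P'_i and thus P'_i = P_i ⊕ C_i ⊕ C'_i.
P'0: 0xE ⊕ 0x8 ⊕ 0x5 = 0x3.
P'1: 0xC ⊕ 0xD ⊕ 0x3 = 0x2.
P'2: 0x2 ⊕ 0x2 ⊕ 0x0 = 0x0.
P'3: 0xD ⊕ 0xE ⊕ 0x9 = 0xA.

P'0 = 0x3, P'1 = 0x2, P'2 = 0x0, P'3 = 0xA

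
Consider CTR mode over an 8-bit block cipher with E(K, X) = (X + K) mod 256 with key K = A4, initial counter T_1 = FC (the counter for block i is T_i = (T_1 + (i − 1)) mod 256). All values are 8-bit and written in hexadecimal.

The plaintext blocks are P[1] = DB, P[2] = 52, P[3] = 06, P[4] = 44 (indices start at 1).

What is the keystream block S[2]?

A1

CTR encryption: S_i = E(K, T_i) where T_i is the counter for block i; C_i = P_i ⊕ S_i.
C[1]: T = FC, S = E(K, T) = A0; DB ⊕ A0 = 7B.
C[2]: T = FD, S = E(K, T) = A1; 52 ⊕ A1 = F3.
So S[2] = A1.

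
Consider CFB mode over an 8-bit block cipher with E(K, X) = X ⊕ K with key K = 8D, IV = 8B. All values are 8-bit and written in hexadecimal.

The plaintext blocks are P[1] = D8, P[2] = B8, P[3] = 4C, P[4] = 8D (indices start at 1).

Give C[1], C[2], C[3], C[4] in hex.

C[1] = DE, C[2] = EB, C[3] = 2A, C[4] = 2A

CFB encryption: C_i = P_i ⊕ E(K, C_{i−1}), with C_{0} = IV.
C[1]: E(K, 8B) = 06; D8 ⊕ 06 = DE.
C[2]: E(K, DE) = 53; B8 ⊕ 53 = EB.
C[3]: E(K, EB) = 66; 4C ⊕ 66 = 2A.
C[4]: E(K, 2A) = A7; 8D ⊕ A7 = 2A.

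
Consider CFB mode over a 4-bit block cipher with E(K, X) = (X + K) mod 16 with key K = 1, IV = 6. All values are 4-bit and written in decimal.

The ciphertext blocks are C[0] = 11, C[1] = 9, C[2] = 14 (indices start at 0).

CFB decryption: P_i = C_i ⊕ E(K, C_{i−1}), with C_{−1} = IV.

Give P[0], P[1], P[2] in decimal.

P[0]: E(K, 6) = 7; 11 ⊕ 7 = 12.
P[1]: E(K, 11) = 12; 9 ⊕ 12 = 5.
P[2]: E(K, 9) = 10; 14 ⊕ 10 = 4.

P[0] = 12, P[1] = 5, P[2] = 4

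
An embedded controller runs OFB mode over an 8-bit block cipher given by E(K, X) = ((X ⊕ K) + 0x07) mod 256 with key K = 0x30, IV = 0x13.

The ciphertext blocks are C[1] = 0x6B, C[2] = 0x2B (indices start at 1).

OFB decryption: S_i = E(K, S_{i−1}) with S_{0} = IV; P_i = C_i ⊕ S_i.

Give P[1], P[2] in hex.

P[1]: S = E(K, 0x13) = 0x2A; 0x6B ⊕ 0x2A = 0x41.
P[2]: S = E(K, 0x2A) = 0x21; 0x2B ⊕ 0x21 = 0x0A.

P[1] = 0x41, P[2] = 0x0A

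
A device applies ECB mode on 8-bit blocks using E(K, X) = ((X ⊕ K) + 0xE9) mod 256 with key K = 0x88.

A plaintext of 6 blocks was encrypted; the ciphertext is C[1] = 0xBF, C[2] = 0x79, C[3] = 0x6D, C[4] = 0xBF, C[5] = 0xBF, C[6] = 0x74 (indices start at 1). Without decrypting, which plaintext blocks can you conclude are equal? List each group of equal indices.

P[1] = P[4] = P[5]

ECB encrypts each block independently with the same key, so equal ciphertext blocks imply equal plaintext blocks.
C[1] = C[4] = C[5] = 0xBF, so P[1] = P[4] = P[5].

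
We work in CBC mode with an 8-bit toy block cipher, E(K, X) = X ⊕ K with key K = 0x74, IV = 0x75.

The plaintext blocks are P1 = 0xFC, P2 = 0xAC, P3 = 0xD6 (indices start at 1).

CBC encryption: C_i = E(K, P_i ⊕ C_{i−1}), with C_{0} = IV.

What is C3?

C3 = 0x87

C1: P1 ⊕ 0x75 = 0x89; E(K, 0x89) = 0xFD.
C2: P2 ⊕ 0xFD = 0x51; E(K, 0x51) = 0x25.
C3: P3 ⊕ 0x25 = 0xF3; E(K, 0xF3) = 0x87.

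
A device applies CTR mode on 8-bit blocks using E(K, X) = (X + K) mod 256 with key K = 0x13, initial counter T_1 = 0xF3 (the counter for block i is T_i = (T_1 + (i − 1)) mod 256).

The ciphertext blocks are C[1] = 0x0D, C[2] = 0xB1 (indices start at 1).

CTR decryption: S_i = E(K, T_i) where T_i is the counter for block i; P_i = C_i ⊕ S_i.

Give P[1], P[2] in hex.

P[1]: T = 0xF3, S = E(K, T) = 0x06; 0x0D ⊕ 0x06 = 0x0B.
P[2]: T = 0xF4, S = E(K, T) = 0x07; 0xB1 ⊕ 0x07 = 0xB6.

P[1] = 0x0B, P[2] = 0xB6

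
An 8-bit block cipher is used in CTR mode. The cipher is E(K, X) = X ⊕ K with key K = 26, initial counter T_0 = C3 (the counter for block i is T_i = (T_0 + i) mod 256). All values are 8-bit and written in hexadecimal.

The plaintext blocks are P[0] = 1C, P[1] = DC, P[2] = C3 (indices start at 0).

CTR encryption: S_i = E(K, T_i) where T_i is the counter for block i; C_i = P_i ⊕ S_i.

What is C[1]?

C[0]: T = C3, S = E(K, T) = E5; 1C ⊕ E5 = F9.
C[1]: T = C4, S = E(K, T) = E2; DC ⊕ E2 = 3E.

C[1] = 3E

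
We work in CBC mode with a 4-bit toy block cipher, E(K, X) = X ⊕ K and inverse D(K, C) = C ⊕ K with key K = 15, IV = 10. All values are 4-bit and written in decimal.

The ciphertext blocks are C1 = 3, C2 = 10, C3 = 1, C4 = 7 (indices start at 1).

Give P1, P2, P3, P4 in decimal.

CBC decryption: P_i = D(K, C_i) ⊕ C_{i−1}, with C_{0} = IV.
P1: D(K, 3) = 12; 12 ⊕ 10 = 6.
P2: D(K, 10) = 5; 5 ⊕ 3 = 6.
P3: D(K, 1) = 14; 14 ⊕ 10 = 4.
P4: D(K, 7) = 8; 8 ⊕ 1 = 9.

P1 = 6, P2 = 6, P3 = 4, P4 = 9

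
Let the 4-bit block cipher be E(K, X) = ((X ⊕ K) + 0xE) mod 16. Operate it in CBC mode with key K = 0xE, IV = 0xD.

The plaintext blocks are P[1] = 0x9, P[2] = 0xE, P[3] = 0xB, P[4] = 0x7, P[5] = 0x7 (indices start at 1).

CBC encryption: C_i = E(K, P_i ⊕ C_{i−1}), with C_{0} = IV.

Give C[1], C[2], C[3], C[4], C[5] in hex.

C[1]: P[1] ⊕ 0xD = 0x4; E(K, 0x4) = 0x8.
C[2]: P[2] ⊕ 0x8 = 0x6; E(K, 0x6) = 0x6.
C[3]: P[3] ⊕ 0x6 = 0xD; E(K, 0xD) = 0x1.
C[4]: P[4] ⊕ 0x1 = 0x6; E(K, 0x6) = 0x6.
C[5]: P[5] ⊕ 0x6 = 0x1; E(K, 0x1) = 0xD.

C[1] = 0x8, C[2] = 0x6, C[3] = 0x1, C[4] = 0x6, C[5] = 0xD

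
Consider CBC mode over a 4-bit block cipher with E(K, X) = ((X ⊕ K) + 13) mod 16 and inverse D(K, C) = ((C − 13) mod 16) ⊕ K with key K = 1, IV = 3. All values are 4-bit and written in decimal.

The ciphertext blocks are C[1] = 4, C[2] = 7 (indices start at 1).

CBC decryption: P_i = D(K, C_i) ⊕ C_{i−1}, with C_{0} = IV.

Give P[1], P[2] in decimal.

P[1] = 5, P[2] = 15

P[1]: D(K, 4) = 6; 6 ⊕ 3 = 5.
P[2]: D(K, 7) = 11; 11 ⊕ 4 = 15.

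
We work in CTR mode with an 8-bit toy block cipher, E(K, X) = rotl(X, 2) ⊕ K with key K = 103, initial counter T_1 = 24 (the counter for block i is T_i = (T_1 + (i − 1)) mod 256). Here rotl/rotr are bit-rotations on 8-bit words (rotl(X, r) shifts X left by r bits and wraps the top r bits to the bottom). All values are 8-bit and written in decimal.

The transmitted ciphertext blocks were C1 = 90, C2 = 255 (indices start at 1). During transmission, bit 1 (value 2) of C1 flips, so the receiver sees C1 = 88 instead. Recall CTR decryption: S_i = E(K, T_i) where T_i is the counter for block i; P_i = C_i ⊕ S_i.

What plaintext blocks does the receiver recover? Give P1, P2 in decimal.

Only C1 changed, to 88. In CTR, a change in C_i flips the same bit in P_i only; the keystream is unaffected. Decrypting the received ciphertext:
P1: T = 24, S = E(K, T) = 7; 88 ⊕ 7 = 95.
P2: T = 25, S = E(K, T) = 3; 255 ⊕ 3 = 252.
Blocks that differ from the original plaintext: P1.

P1 = 95, P2 = 252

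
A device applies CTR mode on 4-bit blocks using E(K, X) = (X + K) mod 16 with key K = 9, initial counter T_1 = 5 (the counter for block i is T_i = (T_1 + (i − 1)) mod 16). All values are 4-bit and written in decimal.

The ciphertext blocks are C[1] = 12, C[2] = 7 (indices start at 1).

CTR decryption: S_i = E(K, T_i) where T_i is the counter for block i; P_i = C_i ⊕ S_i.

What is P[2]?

P[2]: T = 6, S = E(K, T) = 15; 7 ⊕ 15 = 8.

P[2] = 8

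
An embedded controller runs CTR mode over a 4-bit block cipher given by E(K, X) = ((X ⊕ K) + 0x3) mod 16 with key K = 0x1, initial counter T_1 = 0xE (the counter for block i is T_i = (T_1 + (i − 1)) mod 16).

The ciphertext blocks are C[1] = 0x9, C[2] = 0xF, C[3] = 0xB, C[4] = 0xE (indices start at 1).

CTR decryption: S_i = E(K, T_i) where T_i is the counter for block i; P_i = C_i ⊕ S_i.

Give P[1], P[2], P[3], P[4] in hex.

P[1] = 0xB, P[2] = 0xE, P[3] = 0xF, P[4] = 0xD

P[1]: T = 0xE, S = E(K, T) = 0x2; 0x9 ⊕ 0x2 = 0xB.
P[2]: T = 0xF, S = E(K, T) = 0x1; 0xF ⊕ 0x1 = 0xE.
P[3]: T = 0x0, S = E(K, T) = 0x4; 0xB ⊕ 0x4 = 0xF.
P[4]: T = 0x1, S = E(K, T) = 0x3; 0xE ⊕ 0x3 = 0xD.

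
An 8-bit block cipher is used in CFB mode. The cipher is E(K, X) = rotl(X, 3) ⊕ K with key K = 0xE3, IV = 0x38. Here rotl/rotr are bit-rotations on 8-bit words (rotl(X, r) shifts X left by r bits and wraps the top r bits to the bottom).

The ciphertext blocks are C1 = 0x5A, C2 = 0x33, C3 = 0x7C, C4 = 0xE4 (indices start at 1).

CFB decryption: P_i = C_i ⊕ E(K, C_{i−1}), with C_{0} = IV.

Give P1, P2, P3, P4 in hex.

P1 = 0x78, P2 = 0x02, P3 = 0x06, P4 = 0xE4

P1: E(K, 0x38) = 0x22; 0x5A ⊕ 0x22 = 0x78.
P2: E(K, 0x5A) = 0x31; 0x33 ⊕ 0x31 = 0x02.
P3: E(K, 0x33) = 0x7A; 0x7C ⊕ 0x7A = 0x06.
P4: E(K, 0x7C) = 0x00; 0xE4 ⊕ 0x00 = 0xE4.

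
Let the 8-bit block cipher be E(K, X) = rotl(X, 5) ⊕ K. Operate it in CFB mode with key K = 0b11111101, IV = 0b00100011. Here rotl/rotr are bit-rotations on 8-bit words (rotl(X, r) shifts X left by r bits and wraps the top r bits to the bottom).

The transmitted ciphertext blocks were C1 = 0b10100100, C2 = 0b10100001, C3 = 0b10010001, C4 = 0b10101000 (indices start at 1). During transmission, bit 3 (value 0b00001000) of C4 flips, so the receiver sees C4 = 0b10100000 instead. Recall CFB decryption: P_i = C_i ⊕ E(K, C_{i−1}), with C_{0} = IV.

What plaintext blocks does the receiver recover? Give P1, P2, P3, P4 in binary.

Only C4 changed, to 0b10100000. In CFB, a change in C_i flips the same bit in P_i and garbles P_{i+1}. Decrypting the received ciphertext:
P1: E(K, 0b00100011) = 0b10011001; 0b10100100 ⊕ 0b10011001 = 0b00111101.
P2: E(K, 0b10100100) = 0b01101001; 0b10100001 ⊕ 0b01101001 = 0b11001000.
P3: E(K, 0b10100001) = 0b11001001; 0b10010001 ⊕ 0b11001001 = 0b01011000.
P4: E(K, 0b10010001) = 0b11001111; 0b10100000 ⊕ 0b11001111 = 0b01101111.
Blocks that differ from the original plaintext: P4.

P1 = 0b00111101, P2 = 0b11001000, P3 = 0b01011000, P4 = 0b01101111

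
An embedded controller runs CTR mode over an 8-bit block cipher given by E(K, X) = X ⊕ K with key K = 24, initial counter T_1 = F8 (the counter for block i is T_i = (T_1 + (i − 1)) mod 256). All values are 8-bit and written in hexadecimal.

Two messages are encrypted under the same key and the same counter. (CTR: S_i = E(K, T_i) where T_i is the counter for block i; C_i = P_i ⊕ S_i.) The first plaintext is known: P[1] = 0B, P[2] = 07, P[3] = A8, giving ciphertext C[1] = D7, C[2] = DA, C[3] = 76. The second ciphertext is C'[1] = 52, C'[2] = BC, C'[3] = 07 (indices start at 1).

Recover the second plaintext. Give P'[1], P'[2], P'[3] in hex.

In CTR with a reused counter, both messages share the same keystream S_i, so C_i ⊕ C'_i = P_i ⊕ P'_i and thus P'_i = P_i ⊕ C_i ⊕ C'_i.
P'[1]: 0B ⊕ D7 ⊕ 52 = 8E.
P'[2]: 07 ⊕ DA ⊕ BC = 61.
P'[3]: A8 ⊕ 76 ⊕ 07 = D9.

P'[1] = 8E, P'[2] = 61, P'[3] = D9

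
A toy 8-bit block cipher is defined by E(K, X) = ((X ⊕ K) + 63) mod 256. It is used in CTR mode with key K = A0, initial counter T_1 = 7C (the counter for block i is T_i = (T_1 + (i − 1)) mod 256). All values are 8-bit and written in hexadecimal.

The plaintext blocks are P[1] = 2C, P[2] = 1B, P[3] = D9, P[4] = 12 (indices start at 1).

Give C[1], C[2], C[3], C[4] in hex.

CTR encryption: S_i = E(K, T_i) where T_i is the counter for block i; C_i = P_i ⊕ S_i.
C[1]: T = 7C, S = E(K, T) = 3F; 2C ⊕ 3F = 13.
C[2]: T = 7D, S = E(K, T) = 40; 1B ⊕ 40 = 5B.
C[3]: T = 7E, S = E(K, T) = 41; D9 ⊕ 41 = 98.
C[4]: T = 7F, S = E(K, T) = 42; 12 ⊕ 42 = 50.

C[1] = 13, C[2] = 5B, C[3] = 98, C[4] = 50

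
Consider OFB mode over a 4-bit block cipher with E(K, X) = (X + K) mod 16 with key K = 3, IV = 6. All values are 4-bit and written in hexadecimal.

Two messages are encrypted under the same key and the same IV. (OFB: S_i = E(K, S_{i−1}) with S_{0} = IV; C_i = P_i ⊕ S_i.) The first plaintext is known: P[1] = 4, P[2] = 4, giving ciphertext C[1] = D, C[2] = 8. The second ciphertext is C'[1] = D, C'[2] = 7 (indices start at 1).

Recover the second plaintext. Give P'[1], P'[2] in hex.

In OFB with a reused IV, both messages share the same keystream S_i, so C_i ⊕ C'_i = P_i ⊕ P'_i and thus P'_i = P_i ⊕ C_i ⊕ C'_i.
P'[1]: 4 ⊕ D ⊕ D = 4.
P'[2]: 4 ⊕ 8 ⊕ 7 = B.

P'[1] = 4, P'[2] = B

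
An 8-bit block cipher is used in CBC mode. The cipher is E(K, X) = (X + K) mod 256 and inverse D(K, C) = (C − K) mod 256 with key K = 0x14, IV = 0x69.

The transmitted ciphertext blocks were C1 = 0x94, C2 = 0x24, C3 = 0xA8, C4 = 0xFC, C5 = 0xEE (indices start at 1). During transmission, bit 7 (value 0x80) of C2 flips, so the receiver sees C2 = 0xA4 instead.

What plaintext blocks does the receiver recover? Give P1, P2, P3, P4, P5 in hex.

CBC decryption: P_i = D(K, C_i) ⊕ C_{i−1}, with C_{0} = IV.
Only C2 changed, to 0xA4. In CBC, a change in C_i garbles P_i and flips the same bit in P_{i+1}. Decrypting the received ciphertext:
P1: D(K, 0x94) = 0x80; 0x80 ⊕ 0x69 = 0xE9.
P2: D(K, 0xA4) = 0x90; 0x90 ⊕ 0x94 = 0x04.
P3: D(K, 0xA8) = 0x94; 0x94 ⊕ 0xA4 = 0x30.
P4: D(K, 0xFC) = 0xE8; 0xE8 ⊕ 0xA8 = 0x40.
P5: D(K, 0xEE) = 0xDA; 0xDA ⊕ 0xFC = 0x26.
Blocks that differ from the original plaintext: P2, P3.

P1 = 0xE9, P2 = 0x04, P3 = 0x30, P4 = 0x40, P5 = 0x26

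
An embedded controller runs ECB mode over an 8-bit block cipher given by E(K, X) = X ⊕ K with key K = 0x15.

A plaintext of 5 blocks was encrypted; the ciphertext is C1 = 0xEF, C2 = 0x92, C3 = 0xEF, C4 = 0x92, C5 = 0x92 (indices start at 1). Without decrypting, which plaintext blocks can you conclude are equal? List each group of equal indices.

P1 = P3; P2 = P4 = P5

ECB encrypts each block independently with the same key, so equal ciphertext blocks imply equal plaintext blocks.
C1 = C3 = 0xEF, so P1 = P3.
C2 = C4 = C5 = 0x92, so P2 = P4 = P5.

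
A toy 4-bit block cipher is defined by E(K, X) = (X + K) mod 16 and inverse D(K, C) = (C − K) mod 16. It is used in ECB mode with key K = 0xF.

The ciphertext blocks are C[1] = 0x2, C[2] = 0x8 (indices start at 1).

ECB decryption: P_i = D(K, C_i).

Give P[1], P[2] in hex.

P[1]: D(K, 0x2) = 0x3.
P[2]: D(K, 0x8) = 0x9.

P[1] = 0x3, P[2] = 0x9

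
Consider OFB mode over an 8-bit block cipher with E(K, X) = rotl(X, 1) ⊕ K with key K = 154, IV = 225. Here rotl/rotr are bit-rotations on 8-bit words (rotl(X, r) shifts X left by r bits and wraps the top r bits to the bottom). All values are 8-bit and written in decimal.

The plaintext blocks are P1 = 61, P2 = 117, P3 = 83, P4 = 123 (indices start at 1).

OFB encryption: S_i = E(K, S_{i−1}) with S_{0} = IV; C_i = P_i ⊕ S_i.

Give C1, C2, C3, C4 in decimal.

C1 = 100, C2 = 93, C3 = 153, C4 = 116

C1: S = E(K, 225) = 89; 61 ⊕ 89 = 100.
C2: S = E(K, 89) = 40; 117 ⊕ 40 = 93.
C3: S = E(K, 40) = 202; 83 ⊕ 202 = 153.
C4: S = E(K, 202) = 15; 123 ⊕ 15 = 116.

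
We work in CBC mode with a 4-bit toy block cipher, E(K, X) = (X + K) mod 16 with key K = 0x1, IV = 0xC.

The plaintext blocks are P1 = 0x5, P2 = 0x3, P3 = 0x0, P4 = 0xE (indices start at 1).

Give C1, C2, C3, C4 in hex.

CBC encryption: C_i = E(K, P_i ⊕ C_{i−1}), with C_{0} = IV.
C1: P1 ⊕ 0xC = 0x9; E(K, 0x9) = 0xA.
C2: P2 ⊕ 0xA = 0x9; E(K, 0x9) = 0xA.
C3: P3 ⊕ 0xA = 0xA; E(K, 0xA) = 0xB.
C4: P4 ⊕ 0xB = 0x5; E(K, 0x5) = 0x6.

C1 = 0xA, C2 = 0xA, C3 = 0xB, C4 = 0x6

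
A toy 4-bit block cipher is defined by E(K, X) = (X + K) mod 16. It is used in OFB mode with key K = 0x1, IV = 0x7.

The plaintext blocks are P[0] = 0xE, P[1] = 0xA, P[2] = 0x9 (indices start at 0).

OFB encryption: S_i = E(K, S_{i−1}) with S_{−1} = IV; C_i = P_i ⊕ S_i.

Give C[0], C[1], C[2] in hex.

C[0] = 0x6, C[1] = 0x3, C[2] = 0x3

C[0]: S = E(K, 0x7) = 0x8; 0xE ⊕ 0x8 = 0x6.
C[1]: S = E(K, 0x8) = 0x9; 0xA ⊕ 0x9 = 0x3.
C[2]: S = E(K, 0x9) = 0xA; 0x9 ⊕ 0xA = 0x3.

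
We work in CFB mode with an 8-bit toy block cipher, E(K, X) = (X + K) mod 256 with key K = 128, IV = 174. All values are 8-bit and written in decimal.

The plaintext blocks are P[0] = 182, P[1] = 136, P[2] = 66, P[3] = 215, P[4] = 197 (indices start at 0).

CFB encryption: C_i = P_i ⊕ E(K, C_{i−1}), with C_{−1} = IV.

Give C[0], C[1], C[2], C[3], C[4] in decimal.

C[0]: E(K, 174) = 46; 182 ⊕ 46 = 152.
C[1]: E(K, 152) = 24; 136 ⊕ 24 = 144.
C[2]: E(K, 144) = 16; 66 ⊕ 16 = 82.
C[3]: E(K, 82) = 210; 215 ⊕ 210 = 5.
C[4]: E(K, 5) = 133; 197 ⊕ 133 = 64.

C[0] = 152, C[1] = 144, C[2] = 82, C[3] = 5, C[4] = 64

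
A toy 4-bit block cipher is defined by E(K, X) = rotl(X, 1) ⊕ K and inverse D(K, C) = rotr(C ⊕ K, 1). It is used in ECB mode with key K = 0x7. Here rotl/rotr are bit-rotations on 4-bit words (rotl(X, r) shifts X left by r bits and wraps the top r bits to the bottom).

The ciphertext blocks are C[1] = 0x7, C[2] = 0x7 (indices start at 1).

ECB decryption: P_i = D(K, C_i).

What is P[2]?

P[2] = 0x0

P[2]: D(K, 0x7) = 0x0.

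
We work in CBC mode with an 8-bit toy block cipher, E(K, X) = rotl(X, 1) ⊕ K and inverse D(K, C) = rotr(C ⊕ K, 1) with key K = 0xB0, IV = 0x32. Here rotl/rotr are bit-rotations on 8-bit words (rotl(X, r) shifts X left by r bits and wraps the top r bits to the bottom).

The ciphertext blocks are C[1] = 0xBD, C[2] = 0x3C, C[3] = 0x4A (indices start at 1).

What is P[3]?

CBC decryption: P_i = D(K, C_i) ⊕ C_{i−1}, with C_{0} = IV.
P[3]: D(K, 0x4A) = 0x7D; 0x7D ⊕ 0x3C = 0x41.

P[3] = 0x41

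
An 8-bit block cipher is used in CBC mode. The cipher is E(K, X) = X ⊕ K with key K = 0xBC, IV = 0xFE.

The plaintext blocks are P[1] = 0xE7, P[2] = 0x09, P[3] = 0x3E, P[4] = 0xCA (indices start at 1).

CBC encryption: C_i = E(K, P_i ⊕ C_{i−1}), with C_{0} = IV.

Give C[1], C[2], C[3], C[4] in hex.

C[1] = 0xA5, C[2] = 0x10, C[3] = 0x92, C[4] = 0xE4

C[1]: P[1] ⊕ 0xFE = 0x19; E(K, 0x19) = 0xA5.
C[2]: P[2] ⊕ 0xA5 = 0xAC; E(K, 0xAC) = 0x10.
C[3]: P[3] ⊕ 0x10 = 0x2E; E(K, 0x2E) = 0x92.
C[4]: P[4] ⊕ 0x92 = 0x58; E(K, 0x58) = 0xE4.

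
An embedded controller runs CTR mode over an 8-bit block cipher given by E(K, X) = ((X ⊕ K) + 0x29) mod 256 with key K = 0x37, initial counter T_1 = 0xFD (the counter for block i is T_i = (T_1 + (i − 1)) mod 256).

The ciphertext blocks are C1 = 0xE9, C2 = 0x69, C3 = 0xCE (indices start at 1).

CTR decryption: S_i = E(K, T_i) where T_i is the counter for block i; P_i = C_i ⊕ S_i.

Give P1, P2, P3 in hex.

P1: T = 0xFD, S = E(K, T) = 0xF3; 0xE9 ⊕ 0xF3 = 0x1A.
P2: T = 0xFE, S = E(K, T) = 0xF2; 0x69 ⊕ 0xF2 = 0x9B.
P3: T = 0xFF, S = E(K, T) = 0xF1; 0xCE ⊕ 0xF1 = 0x3F.

P1 = 0x1A, P2 = 0x9B, P3 = 0x3F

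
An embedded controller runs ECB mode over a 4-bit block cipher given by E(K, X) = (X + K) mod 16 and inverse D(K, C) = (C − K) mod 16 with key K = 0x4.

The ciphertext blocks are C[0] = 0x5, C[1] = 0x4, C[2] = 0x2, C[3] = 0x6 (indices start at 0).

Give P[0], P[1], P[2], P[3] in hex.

ECB decryption: P_i = D(K, C_i).
P[0]: D(K, 0x5) = 0x1.
P[1]: D(K, 0x4) = 0x0.
P[2]: D(K, 0x2) = 0xE.
P[3]: D(K, 0x6) = 0x2.

P[0] = 0x1, P[1] = 0x0, P[2] = 0xE, P[3] = 0x2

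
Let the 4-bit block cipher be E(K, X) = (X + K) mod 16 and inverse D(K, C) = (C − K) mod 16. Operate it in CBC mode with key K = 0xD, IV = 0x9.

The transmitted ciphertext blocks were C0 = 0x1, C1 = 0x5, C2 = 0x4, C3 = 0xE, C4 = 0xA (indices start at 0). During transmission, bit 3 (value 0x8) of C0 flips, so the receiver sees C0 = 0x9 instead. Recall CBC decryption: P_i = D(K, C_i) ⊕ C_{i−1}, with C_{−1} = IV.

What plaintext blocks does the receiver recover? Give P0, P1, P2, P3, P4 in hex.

P0 = 0x5, P1 = 0x1, P2 = 0x2, P3 = 0x5, P4 = 0x3

Only C0 changed, to 0x9. In CBC, a change in C_i garbles P_i and flips the same bit in P_{i+1}. Decrypting the received ciphertext:
P0: D(K, 0x9) = 0xC; 0xC ⊕ 0x9 = 0x5.
P1: D(K, 0x5) = 0x8; 0x8 ⊕ 0x9 = 0x1.
P2: D(K, 0x4) = 0x7; 0x7 ⊕ 0x5 = 0x2.
P3: D(K, 0xE) = 0x1; 0x1 ⊕ 0x4 = 0x5.
P4: D(K, 0xA) = 0xD; 0xD ⊕ 0xE = 0x3.
Blocks that differ from the original plaintext: P0, P1.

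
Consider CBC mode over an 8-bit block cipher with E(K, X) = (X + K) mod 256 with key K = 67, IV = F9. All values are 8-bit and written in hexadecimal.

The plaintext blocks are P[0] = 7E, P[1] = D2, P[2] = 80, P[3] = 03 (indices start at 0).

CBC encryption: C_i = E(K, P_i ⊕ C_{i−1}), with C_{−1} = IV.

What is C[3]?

C[0]: P[0] ⊕ F9 = 87; E(K, 87) = EE.
C[1]: P[1] ⊕ EE = 3C; E(K, 3C) = A3.
C[2]: P[2] ⊕ A3 = 23; E(K, 23) = 8A.
C[3]: P[3] ⊕ 8A = 89; E(K, 89) = F0.

C[3] = F0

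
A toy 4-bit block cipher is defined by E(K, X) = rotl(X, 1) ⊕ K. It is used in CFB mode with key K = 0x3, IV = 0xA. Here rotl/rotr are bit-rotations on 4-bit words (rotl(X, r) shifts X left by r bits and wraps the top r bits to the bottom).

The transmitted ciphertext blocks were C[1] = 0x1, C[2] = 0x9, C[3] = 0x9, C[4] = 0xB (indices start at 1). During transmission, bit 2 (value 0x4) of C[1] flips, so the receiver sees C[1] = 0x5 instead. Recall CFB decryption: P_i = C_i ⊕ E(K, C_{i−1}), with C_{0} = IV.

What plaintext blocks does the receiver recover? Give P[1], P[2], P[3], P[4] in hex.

P[1] = 0x3, P[2] = 0x0, P[3] = 0x9, P[4] = 0xB

Only C[1] changed, to 0x5. In CFB, a change in C_i flips the same bit in P_i and garbles P_{i+1}. Decrypting the received ciphertext:
P[1]: E(K, 0xA) = 0x6; 0x5 ⊕ 0x6 = 0x3.
P[2]: E(K, 0x5) = 0x9; 0x9 ⊕ 0x9 = 0x0.
P[3]: E(K, 0x9) = 0x0; 0x9 ⊕ 0x0 = 0x9.
P[4]: E(K, 0x9) = 0x0; 0xB ⊕ 0x0 = 0xB.
Blocks that differ from the original plaintext: P[1], P[2].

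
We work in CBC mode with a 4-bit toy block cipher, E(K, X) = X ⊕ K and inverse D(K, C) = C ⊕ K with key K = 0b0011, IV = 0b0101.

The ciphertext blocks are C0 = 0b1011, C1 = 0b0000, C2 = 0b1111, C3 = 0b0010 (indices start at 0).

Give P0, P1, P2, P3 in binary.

CBC decryption: P_i = D(K, C_i) ⊕ C_{i−1}, with C_{−1} = IV.
P0: D(K, 0b1011) = 0b1000; 0b1000 ⊕ 0b0101 = 0b1101.
P1: D(K, 0b0000) = 0b0011; 0b0011 ⊕ 0b1011 = 0b1000.
P2: D(K, 0b1111) = 0b1100; 0b1100 ⊕ 0b0000 = 0b1100.
P3: D(K, 0b0010) = 0b0001; 0b0001 ⊕ 0b1111 = 0b1110.

P0 = 0b1101, P1 = 0b1000, P2 = 0b1100, P3 = 0b1110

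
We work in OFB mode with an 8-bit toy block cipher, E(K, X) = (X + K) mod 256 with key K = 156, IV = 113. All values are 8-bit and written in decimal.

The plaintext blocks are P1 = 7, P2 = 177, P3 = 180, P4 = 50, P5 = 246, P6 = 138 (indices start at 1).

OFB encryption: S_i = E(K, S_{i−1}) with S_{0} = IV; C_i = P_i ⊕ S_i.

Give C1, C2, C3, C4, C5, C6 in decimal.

C1: S = E(K, 113) = 13; 7 ⊕ 13 = 10.
C2: S = E(K, 13) = 169; 177 ⊕ 169 = 24.
C3: S = E(K, 169) = 69; 180 ⊕ 69 = 241.
C4: S = E(K, 69) = 225; 50 ⊕ 225 = 211.
C5: S = E(K, 225) = 125; 246 ⊕ 125 = 139.
C6: S = E(K, 125) = 25; 138 ⊕ 25 = 147.

C1 = 10, C2 = 24, C3 = 241, C4 = 211, C5 = 139, C6 = 147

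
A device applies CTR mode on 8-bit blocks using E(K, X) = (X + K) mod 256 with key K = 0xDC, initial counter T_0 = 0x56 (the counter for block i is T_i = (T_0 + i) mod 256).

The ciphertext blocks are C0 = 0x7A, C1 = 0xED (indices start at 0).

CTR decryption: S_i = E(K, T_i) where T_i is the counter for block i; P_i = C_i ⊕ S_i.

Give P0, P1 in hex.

P0 = 0x48, P1 = 0xDE

P0: T = 0x56, S = E(K, T) = 0x32; 0x7A ⊕ 0x32 = 0x48.
P1: T = 0x57, S = E(K, T) = 0x33; 0xED ⊕ 0x33 = 0xDE.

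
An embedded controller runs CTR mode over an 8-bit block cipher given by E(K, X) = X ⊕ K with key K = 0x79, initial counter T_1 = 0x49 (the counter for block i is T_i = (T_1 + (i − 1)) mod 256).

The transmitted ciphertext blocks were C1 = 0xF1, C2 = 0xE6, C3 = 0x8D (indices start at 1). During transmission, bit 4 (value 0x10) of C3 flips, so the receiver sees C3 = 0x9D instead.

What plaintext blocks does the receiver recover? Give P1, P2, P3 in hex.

CTR decryption: S_i = E(K, T_i) where T_i is the counter for block i; P_i = C_i ⊕ S_i.
Only C3 changed, to 0x9D. In CTR, a change in C_i flips the same bit in P_i only; the keystream is unaffected. Decrypting the received ciphertext:
P1: T = 0x49, S = E(K, T) = 0x30; 0xF1 ⊕ 0x30 = 0xC1.
P2: T = 0x4A, S = E(K, T) = 0x33; 0xE6 ⊕ 0x33 = 0xD5.
P3: T = 0x4B, S = E(K, T) = 0x32; 0x9D ⊕ 0x32 = 0xAF.
Blocks that differ from the original plaintext: P3.

P1 = 0xC1, P2 = 0xD5, P3 = 0xAF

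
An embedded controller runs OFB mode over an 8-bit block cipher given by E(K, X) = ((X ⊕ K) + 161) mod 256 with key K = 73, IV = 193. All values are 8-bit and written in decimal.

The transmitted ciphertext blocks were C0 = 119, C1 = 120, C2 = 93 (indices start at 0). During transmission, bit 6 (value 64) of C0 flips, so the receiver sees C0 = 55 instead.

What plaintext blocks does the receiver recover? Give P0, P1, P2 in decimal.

OFB decryption: S_i = E(K, S_{i−1}) with S_{−1} = IV; P_i = C_i ⊕ S_i.
Only C0 changed, to 55. In OFB, a change in C_i flips the same bit in P_i only; the keystream is unaffected. Decrypting the received ciphertext:
P0: S = E(K, 193) = 41; 55 ⊕ 41 = 30.
P1: S = E(K, 41) = 1; 120 ⊕ 1 = 121.
P2: S = E(K, 1) = 233; 93 ⊕ 233 = 180.
Blocks that differ from the original plaintext: P0.

P0 = 30, P1 = 121, P2 = 180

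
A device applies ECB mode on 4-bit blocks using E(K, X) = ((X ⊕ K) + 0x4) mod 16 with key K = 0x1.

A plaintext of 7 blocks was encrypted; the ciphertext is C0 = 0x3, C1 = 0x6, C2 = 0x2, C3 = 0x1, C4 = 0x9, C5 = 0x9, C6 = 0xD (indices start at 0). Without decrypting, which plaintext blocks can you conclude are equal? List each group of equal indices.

ECB encrypts each block independently with the same key, so equal ciphertext blocks imply equal plaintext blocks.
C4 = C5 = 0x9, so P4 = P5.

P4 = P5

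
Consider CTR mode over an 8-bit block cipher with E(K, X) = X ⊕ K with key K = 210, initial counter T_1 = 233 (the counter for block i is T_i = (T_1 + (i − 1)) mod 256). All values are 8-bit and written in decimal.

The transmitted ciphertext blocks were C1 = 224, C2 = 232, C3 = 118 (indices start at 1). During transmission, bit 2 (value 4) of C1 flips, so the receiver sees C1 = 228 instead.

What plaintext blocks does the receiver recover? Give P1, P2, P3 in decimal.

P1 = 223, P2 = 208, P3 = 79

CTR decryption: S_i = E(K, T_i) where T_i is the counter for block i; P_i = C_i ⊕ S_i.
Only C1 changed, to 228. In CTR, a change in C_i flips the same bit in P_i only; the keystream is unaffected. Decrypting the received ciphertext:
P1: T = 233, S = E(K, T) = 59; 228 ⊕ 59 = 223.
P2: T = 234, S = E(K, T) = 56; 232 ⊕ 56 = 208.
P3: T = 235, S = E(K, T) = 57; 118 ⊕ 57 = 79.
Blocks that differ from the original plaintext: P1.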